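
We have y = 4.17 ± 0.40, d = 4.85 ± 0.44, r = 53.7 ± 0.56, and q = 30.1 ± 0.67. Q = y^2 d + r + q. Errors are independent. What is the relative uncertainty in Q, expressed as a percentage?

Let p = y^2·d = 84.3. δp/p = √((2·δy/y)² + (1·δd/d)²) = √(0.0368 + 0.00823) = 0.212, so δp = 17.9.
Q = p + r + q: δQ = √(δp² + δr² + δq²) = √(320 + 0.314 + 0.449) = 17.9
Q = 168, so δQ/Q = 17.9/168 = 0.107.

10.7%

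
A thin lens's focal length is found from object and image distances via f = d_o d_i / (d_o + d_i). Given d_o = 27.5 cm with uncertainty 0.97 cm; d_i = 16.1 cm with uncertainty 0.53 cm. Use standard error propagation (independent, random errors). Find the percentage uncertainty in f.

2.45%

∂f/∂d_o = (d_i/(d_o+d_i))² = 0.136;  ∂f/∂d_i = (d_o/(d_o+d_i))² = 0.398
δf = √((∂f/∂d_o · δd_o)² + (∂f/∂d_i · δd_i)²) = √(0.0175 + 0.0445) = 0.249 cm
f = 10.2 cm, so δf/f = 0.249/10.2 = 0.0245.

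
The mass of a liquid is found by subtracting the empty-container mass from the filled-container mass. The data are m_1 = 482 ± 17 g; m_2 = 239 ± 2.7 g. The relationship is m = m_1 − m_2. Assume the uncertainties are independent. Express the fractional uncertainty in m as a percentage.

7.08%

Absolute uncertainties add in quadrature for a linear combination:
  (δm_1)² = 289;  (δm_2)² = 7.29
δm = √(296) = 17.2 g
m = 243 g, so δm/m = 17.2/243 = 0.0708.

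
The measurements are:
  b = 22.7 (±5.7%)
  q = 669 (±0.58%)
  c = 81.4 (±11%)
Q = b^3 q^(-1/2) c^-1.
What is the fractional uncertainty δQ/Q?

0.203

Relative error in a monomial: (δQ/Q)² = Σ (nᵢ · δxᵢ/xᵢ)².
  (3·δb/b)² = (3×0.0570)² = 0.0292;  (−½·δq/q)² = (-0.5×0.00580)² = 8.41e-06;  (-1·δc/c)² = (-1×0.110)² = 0.0121
δQ/Q = √(0.0413) = 0.203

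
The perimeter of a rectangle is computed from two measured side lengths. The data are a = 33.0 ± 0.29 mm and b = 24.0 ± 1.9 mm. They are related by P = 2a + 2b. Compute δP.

For a sum/difference, combine absolute errors in quadrature:
  (2·δa)² = 0.336;  (2·δb)² = 14.4
δP = √(14.8) = 3.84 mm

3.84 mm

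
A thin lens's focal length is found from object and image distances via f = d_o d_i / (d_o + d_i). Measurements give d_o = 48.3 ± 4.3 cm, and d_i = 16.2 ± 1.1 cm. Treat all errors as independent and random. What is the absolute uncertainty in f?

0.674 cm

∂f/∂d_o = (d_i/(d_o+d_i))² = 0.0631;  ∂f/∂d_i = (d_o/(d_o+d_i))² = 0.561
δf = √((∂f/∂d_o · δd_o)² + (∂f/∂d_i · δd_i)²) = √(0.0736 + 0.380) = 0.674 cm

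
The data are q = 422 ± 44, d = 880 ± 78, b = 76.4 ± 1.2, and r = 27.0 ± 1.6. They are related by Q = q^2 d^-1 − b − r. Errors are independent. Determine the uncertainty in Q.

Let p = q^2·d^-1 = 202. δp/p = √((2·δq/q)² + (-1·δd/d)²) = √(0.0435 + 0.00786) = 0.227, so δp = 45.9.
Q = p − b − r: δQ = √(δp² + δb² + δr²) = √(2100 + 1.44 + 2.56) = 45.9

45.9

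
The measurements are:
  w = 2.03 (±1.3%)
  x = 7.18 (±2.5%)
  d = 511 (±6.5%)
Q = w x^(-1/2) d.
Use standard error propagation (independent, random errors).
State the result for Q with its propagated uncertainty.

387 ± 26.1

For a monomial Q ∝ w, x^(-1/2), d, fractional errors add in quadrature:
  (1·δw/w)² = (1×0.0130)² = 0.000169;  (−½·δx/x)² = (-0.5×0.0250)² = 0.000156;  (1·δd/d)² = (1×0.0650)² = 0.00423
δQ/Q = √(0.00455) = 0.0675
Q = 387, so δQ = 0.0675 × 387 = 26.1.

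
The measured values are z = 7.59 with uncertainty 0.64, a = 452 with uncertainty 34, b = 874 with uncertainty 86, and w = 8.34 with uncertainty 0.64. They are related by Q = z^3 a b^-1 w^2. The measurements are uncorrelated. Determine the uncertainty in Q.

5050

Each factor contributes (exponent × relative error)² to (δQ/Q)²:
  (3·δz/z)² = (3×0.0843)² = 0.0640;  (1·δa/a)² = (1×0.0752)² = 0.00566;  (-1·δb/b)² = (-1×0.0984)² = 0.00968;  (2·δw/w)² = (2×0.0767)² = 0.0236
δQ/Q = √(0.103) = 0.321
Q = 15700, so δQ = 0.321 × 15700 = 5050.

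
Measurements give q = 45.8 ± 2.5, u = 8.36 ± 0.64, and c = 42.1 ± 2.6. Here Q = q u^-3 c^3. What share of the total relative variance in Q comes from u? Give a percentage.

(δQ/Q)² = (1·δq/q)² + (-3·δu/u)² + (3·δc/c)²
  q term: (1×0.0546)² = 0.00298
  u term: (-3×0.0766)² = 0.0527
  c term: (3×0.0618)² = 0.0343
Total = 0.0901. Share from u = 0.0527/0.0901 = 0.586.

58.6%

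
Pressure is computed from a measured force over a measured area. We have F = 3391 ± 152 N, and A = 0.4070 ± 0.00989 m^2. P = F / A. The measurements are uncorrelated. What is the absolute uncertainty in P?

425 Pa

Relative error in a monomial: (δP/P)² = Σ (nᵢ · δxᵢ/xᵢ)².
  (1·δF/F)² = (1×0.0448)² = 0.00201;  (-1·δA/A)² = (-1×0.0243)² = 0.000590
δP/P = √(0.00260) = 0.0510
P = 8332 Pa, so δP = 0.0510 × 8332 = 425 Pa.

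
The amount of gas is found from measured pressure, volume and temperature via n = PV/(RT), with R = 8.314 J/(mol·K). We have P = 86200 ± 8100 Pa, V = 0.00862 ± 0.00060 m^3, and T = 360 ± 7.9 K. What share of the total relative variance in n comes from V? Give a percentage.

(δn/n)² = (1·δP/P)² + (1·δV/V)² + (-1·δT/T)²
  P term: (1×0.0940)² = 0.00883
  V term: (1×0.0696)² = 0.00484
  T term: (-1×0.0219)² = 0.000482
Total = 0.0142. Share from V = 0.00484/0.0142 = 0.342.

34.2%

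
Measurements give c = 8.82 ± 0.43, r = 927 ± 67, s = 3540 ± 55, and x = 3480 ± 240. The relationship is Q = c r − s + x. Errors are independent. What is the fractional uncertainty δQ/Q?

0.0929

Let p = c·r = 8180. δp/p = √((1·δc/c)² + (1·δr/r)²) = √(0.00238 + 0.00522) = 0.0872, so δp = 713.
Q = p − s + x: δQ = √(δp² + δs² + δx²) = √(5.08e+05 + 3020 + 57600) = 754
Q = 8120, so δQ/Q = 754/8120 = 0.0929.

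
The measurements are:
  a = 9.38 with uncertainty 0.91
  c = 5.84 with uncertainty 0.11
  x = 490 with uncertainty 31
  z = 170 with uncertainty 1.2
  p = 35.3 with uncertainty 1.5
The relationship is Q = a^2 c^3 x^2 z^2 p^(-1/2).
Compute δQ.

4.91e+12

Relative error in a monomial: (δQ/Q)² = Σ (nᵢ · δxᵢ/xᵢ)².
  (2·δa/a)² = (2×0.0970)² = 0.0376;  (3·δc/c)² = (3×0.0188)² = 0.00319;  (2·δx/x)² = (2×0.0633)² = 0.0160;  (2·δz/z)² = (2×0.00706)² = 0.000199;  (−½·δp/p)² = (-0.5×0.0425)² = 0.000451
δQ/Q = √(0.0575) = 0.240
Q = 2.05e+13, so δQ = 0.240 × 2.05e+13 = 4.91e+12.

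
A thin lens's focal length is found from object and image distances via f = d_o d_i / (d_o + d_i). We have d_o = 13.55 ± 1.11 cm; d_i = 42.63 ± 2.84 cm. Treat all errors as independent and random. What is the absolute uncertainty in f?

∂f/∂d_o = (d_i/(d_o+d_i))² = 0.576;  ∂f/∂d_i = (d_o/(d_o+d_i))² = 0.0582
δf = √((∂f/∂d_o · δd_o)² + (∂f/∂d_i · δd_i)²) = √(0.408 + 0.0273) = 0.660 cm

0.660 cm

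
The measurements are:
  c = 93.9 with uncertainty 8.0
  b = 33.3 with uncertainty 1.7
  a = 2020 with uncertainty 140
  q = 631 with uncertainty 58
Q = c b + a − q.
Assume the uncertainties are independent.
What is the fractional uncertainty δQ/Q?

0.0765

Let p = c·b = 3130. δp/p = √((1·δc/c)² + (1·δb/b)²) = √(0.00726 + 0.00261) = 0.0993, so δp = 311.
Q = p + a − q: δQ = √(δp² + δa² + δq²) = √(96500 + 19600 + 3360) = 346
Q = 4520, so δQ/Q = 346/4520 = 0.0765.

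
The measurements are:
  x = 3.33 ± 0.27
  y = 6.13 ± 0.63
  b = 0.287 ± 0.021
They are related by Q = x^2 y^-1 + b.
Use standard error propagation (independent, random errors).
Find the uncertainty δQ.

Let p = x^2·y^-1 = 1.81. δp/p = √((2·δx/x)² + (-1·δy/y)²) = √(0.0263 + 0.0106) = 0.192, so δp = 0.347.
Q = p + b: δQ = √(δp² + δb²) = √(0.121 + 0.000441) = 0.348

0.348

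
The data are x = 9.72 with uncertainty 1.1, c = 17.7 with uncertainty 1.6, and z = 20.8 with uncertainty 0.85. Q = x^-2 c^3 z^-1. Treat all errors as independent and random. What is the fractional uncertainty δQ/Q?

For a monomial Q ∝ x^-2, c^3, z^-1, fractional errors add in quadrature:
  (-2·δx/x)² = (-2×0.113)² = 0.0512;  (3·δc/c)² = (3×0.0904)² = 0.0735;  (-1·δz/z)² = (-1×0.0409)² = 0.00167
δQ/Q = √(0.126) = 0.356

0.356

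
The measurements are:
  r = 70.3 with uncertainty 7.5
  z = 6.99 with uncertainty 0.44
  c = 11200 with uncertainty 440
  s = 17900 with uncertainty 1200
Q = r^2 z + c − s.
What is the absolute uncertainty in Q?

Let p = r^2·z = 34500. δp/p = √((2·δr/r)² + (1·δz/z)²) = √(0.0455 + 0.00396) = 0.222, so δp = 7690.
Q = p + c − s: δQ = √(δp² + δc² + δs²) = √(5.91e+07 + 1.94e+05 + 1.44e+06) = 7790

7790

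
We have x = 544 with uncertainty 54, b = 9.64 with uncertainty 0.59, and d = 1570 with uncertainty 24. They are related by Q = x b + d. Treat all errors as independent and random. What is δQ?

612

Let p = x·b = 5240. δp/p = √((1·δx/x)² + (1·δb/b)²) = √(0.00985 + 0.00375) = 0.117, so δp = 612.
Q = p + d: δQ = √(δp² + δd²) = √(3.74e+05 + 576) = 612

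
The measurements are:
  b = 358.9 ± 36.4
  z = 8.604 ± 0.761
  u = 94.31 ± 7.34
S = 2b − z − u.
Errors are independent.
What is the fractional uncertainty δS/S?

Absolute uncertainties add in quadrature for a linear combination:
  (2·δb)² = 5300;  (δz)² = 0.579;  (δu)² = 53.9
δS = √(5350) = 73.2
S = 614.9, so δS/S = 73.2/614.9 = 0.119.

0.119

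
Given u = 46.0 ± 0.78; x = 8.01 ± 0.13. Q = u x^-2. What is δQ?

Since Q is a product/quotient, work with relative uncertainties:
  (1·δu/u)² = (1×0.0170)² = 0.000288;  (-2·δx/x)² = (-2×0.0162)² = 0.00105
δQ/Q = √(0.00134) = 0.0366
Q = 0.717, so δQ = 0.0366 × 0.717 = 0.0263.

0.0263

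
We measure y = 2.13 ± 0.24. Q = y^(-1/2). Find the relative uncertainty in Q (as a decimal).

Q ∝ y^(-1/2), so δQ/Q = |−½| · δy/y = 0.5 × 0.113 = 0.0563.

0.0563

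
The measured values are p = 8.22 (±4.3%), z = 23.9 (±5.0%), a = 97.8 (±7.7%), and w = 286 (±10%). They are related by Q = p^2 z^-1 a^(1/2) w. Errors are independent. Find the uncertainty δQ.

1170

Each factor contributes (exponent × relative error)² to (δQ/Q)²:
  (2·δp/p)² = (2×0.0430)² = 0.00740;  (-1·δz/z)² = (-1×0.0500)² = 0.00250;  (½·δa/a)² = (0.5×0.0770)² = 0.00148;  (1·δw/w)² = (1×0.100)² = 0.0100
δQ/Q = √(0.0214) = 0.146
Q = 8000, so δQ = 0.146 × 8000 = 1170.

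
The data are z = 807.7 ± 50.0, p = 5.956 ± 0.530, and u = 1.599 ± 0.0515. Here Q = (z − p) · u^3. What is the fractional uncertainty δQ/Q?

Let w = z − p = 801.7. δw = √(δz² + δp²) = √(2500 + 0.281) = 50.0, so δw/w = 0.0624.
Q is then a monomial in w, u:
δQ/Q = √((δw/w)² + (3·δu/u)²) = √(0.00389 + 0.00934) = 0.115

0.115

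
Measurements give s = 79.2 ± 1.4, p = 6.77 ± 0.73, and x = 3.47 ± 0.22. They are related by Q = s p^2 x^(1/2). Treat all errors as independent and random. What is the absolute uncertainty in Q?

Since Q is a product/quotient, work with relative uncertainties:
  (1·δs/s)² = (1×0.0177)² = 0.000312;  (2·δp/p)² = (2×0.108)² = 0.0465;  (½·δx/x)² = (0.5×0.0634)² = 0.00100
δQ/Q = √(0.0478) = 0.219
Q = 6760, so δQ = 0.219 × 6760 = 1480.

1480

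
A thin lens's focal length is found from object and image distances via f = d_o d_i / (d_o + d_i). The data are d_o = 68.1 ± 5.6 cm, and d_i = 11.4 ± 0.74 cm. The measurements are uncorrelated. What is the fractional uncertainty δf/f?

∂f/∂d_o = (d_i/(d_o+d_i))² = 0.0206;  ∂f/∂d_i = (d_o/(d_o+d_i))² = 0.734
δf = √((∂f/∂d_o · δd_o)² + (∂f/∂d_i · δd_i)²) = √(0.0133 + 0.295) = 0.555 cm
f = 9.77 cm, so δf/f = 0.555/9.77 = 0.0568.

0.0568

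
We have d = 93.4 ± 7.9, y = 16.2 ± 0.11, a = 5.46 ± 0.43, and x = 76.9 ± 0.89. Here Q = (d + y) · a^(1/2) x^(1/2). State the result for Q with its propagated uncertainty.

Let u = d + y = 110. δu = √(δd² + δy²) = √(62.4 + 0.0121) = 7.90, so δu/u = 0.0721.
Q is then a monomial in u, a, x:
δQ/Q = √((δu/u)² + (½·δa/a)² + (½·δx/x)²) = √(0.00520 + 0.00155 + 3.35e-05) = 0.0823
Q = 2250, so δQ = 0.0823 × 2250 = 185.

2250 ± 185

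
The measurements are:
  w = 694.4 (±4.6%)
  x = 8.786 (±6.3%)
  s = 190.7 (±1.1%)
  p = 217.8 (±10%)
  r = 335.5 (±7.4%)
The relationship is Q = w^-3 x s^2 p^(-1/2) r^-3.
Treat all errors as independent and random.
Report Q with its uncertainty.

Products/powers → add relative errors in quadrature, weighted by exponent:
  (-3·δw/w)² = (-3×0.0460)² = 0.0190;  (1·δx/x)² = (1×0.0630)² = 0.00397;  (2·δs/s)² = (2×0.0110)² = 0.000484;  (−½·δp/p)² = (-0.5×0.100)² = 0.00250;  (-3·δr/r)² = (-3×0.0740)² = 0.0493
δQ/Q = √(0.0753) = 0.274
Q = 1.712e-12, so δQ = 0.274 × 1.712e-12 = 4.7e-13.

(1.712 ± 0.470) × 10^-12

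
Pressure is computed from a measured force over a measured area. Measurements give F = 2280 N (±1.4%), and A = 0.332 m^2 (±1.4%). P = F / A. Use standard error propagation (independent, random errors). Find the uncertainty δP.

136 Pa

Since P is a product/quotient, work with relative uncertainties:
  (1·δF/F)² = (1×0.0140)² = 0.000196;  (-1·δA/A)² = (-1×0.0140)² = 0.000196
δP/P = √(0.000392) = 0.0198
P = 6870 Pa, so δP = 0.0198 × 6870 = 136 Pa.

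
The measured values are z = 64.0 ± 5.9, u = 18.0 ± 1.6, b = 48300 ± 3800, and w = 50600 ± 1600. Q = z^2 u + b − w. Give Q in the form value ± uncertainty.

71400 ± 15600

Let p = z^2·u = 73700. δp/p = √((2·δz/z)² + (1·δu/u)²) = √(0.0340 + 0.00790) = 0.205, so δp = 15100.
Q = p + b − w: δQ = √(δp² + δb² + δw²) = √(2.28e+08 + 1.44e+07 + 2.56e+06) = 15600
Q = 71400.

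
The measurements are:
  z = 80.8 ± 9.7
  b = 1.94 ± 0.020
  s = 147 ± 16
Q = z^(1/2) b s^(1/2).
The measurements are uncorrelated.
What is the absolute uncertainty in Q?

Products/powers → add relative errors in quadrature, weighted by exponent:
  (½·δz/z)² = (0.5×0.120)² = 0.00360;  (1·δb/b)² = (1×0.0103)² = 0.000106;  (½·δs/s)² = (0.5×0.109)² = 0.00296
δQ/Q = √(0.00667) = 0.0817
Q = 211, so δQ = 0.0817 × 211 = 17.3.

17.3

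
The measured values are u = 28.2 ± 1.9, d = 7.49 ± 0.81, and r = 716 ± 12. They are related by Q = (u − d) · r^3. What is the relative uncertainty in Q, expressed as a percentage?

11.2%

Let w = u − d = 20.7. δw = √(δu² + δd²) = √(3.61 + 0.656) = 2.07, so δw/w = 0.0997.
Q is then a monomial in w, r:
δQ/Q = √((δw/w)² + (3·δr/r)²) = √(0.00995 + 0.00253) = 0.112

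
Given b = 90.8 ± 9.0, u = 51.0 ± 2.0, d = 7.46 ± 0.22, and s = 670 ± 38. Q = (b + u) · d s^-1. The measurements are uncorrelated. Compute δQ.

Let w = b + u = 142. δw = √(δb² + δu²) = √(81.0 + 4.00) = 9.22, so δw/w = 0.0650.
Q is then a monomial in w, d, s:
δQ/Q = √((δw/w)² + (1·δd/d)² + (-1·δs/s)²) = √(0.00423 + 0.000870 + 0.00322) = 0.0912
Q = 1.58, so δQ = 0.0912 × 1.58 = 0.144.

0.144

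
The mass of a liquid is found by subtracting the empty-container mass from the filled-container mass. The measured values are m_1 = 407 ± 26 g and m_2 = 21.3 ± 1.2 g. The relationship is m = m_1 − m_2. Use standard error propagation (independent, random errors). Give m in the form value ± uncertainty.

386 ± 26.0 g

Sums and differences: (δm)² = Σ (cᵢ δxᵢ)².
  (δm_1)² = 676;  (δm_2)² = 1.44
δm = √(677) = 26.0 g
m = 386 g.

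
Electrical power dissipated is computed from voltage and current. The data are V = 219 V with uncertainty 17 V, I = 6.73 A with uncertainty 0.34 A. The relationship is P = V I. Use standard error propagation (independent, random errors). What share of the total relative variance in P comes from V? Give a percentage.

(δP/P)² = (1·δV/V)² + (1·δI/I)²
  V term: (1×0.0776)² = 0.00603
  I term: (1×0.0505)² = 0.00255
Total = 0.00858. Share from V = 0.00603/0.00858 = 0.702.

70.2%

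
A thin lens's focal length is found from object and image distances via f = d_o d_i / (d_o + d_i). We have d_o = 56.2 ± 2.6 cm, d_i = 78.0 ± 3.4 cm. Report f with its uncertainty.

∂f/∂d_o = (d_i/(d_o+d_i))² = 0.338;  ∂f/∂d_i = (d_o/(d_o+d_i))² = 0.175
δf = √((∂f/∂d_o · δd_o)² + (∂f/∂d_i · δd_i)²) = √(0.771 + 0.356) = 1.06 cm
f = 32.7 cm.

32.7 ± 1.06 cm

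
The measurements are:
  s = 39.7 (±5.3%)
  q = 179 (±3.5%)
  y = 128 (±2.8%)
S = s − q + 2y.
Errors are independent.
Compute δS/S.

Absolute uncertainties add in quadrature for a linear combination:
  (δs)² = 4.43;  (δq)² = 39.3;  (2·δy)² = 51.4
δS = √(95.1) = 9.75
S = 117, so δS/S = 9.75/117 = 0.0835.

0.0835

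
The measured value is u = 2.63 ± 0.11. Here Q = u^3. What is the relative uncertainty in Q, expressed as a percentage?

12.5%

Q ∝ u^3, so δQ/Q = |3| · δu/u = 3 × 0.0418 = 0.125.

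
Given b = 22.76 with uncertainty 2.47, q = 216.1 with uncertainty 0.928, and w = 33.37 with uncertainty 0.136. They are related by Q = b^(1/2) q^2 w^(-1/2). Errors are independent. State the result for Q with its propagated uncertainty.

38570 ± 2120

Relative error in a monomial: (δQ/Q)² = Σ (nᵢ · δxᵢ/xᵢ)².
  (½·δb/b)² = (0.5×0.109)² = 0.00294;  (2·δq/q)² = (2×0.00429)² = 7.38e-05;  (−½·δw/w)² = (-0.5×0.00408)² = 4.15e-06
δQ/Q = √(0.00302) = 0.0550
Q = 38570, so δQ = 0.0550 × 38570 = 2120.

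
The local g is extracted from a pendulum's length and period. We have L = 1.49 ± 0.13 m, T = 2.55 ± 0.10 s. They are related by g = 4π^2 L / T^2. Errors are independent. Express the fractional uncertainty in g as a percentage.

11.7%

For a monomial g ∝ L, T^-2, fractional errors add in quadrature:
  (1·δL/L)² = (1×0.0872)² = 0.00761;  (-2·δT/T)² = (-2×0.0392)² = 0.00615
δg/g = √(0.0138) = 0.117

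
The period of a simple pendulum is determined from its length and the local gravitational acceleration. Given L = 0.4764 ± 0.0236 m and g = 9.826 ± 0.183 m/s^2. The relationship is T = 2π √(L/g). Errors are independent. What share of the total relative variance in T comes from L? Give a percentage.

87.6%

(δT/T)² = (½·δL/L)² + (−½·δg/g)²
  L term: (0.5×0.0495)² = 0.000614
  g term: (-0.5×0.0186)² = 8.67e-05
Total = 0.000700. Share from L = 0.000614/0.000700 = 0.876.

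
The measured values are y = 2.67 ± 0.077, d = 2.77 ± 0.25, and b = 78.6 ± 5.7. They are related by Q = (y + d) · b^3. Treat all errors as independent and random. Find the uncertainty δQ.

5.89e+05

Let u = y + d = 5.44. δu = √(δy² + δd²) = √(0.00593 + 0.0625) = 0.262, so δu/u = 0.0481.
Q is then a monomial in u, b:
δQ/Q = √((δu/u)² + (3·δb/b)²) = √(0.00231 + 0.0473) = 0.223
Q = 2.64e+06, so δQ = 0.223 × 2.64e+06 = 5.89e+05.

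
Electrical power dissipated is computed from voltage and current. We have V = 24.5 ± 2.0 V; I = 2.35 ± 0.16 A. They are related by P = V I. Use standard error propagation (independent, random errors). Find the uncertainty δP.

6.12 W

Relative error in a monomial: (δP/P)² = Σ (nᵢ · δxᵢ/xᵢ)².
  (1·δV/V)² = (1×0.0816)² = 0.00666;  (1·δI/I)² = (1×0.0681)² = 0.00464
δP/P = √(0.0113) = 0.106
P = 57.6 W, so δP = 0.106 × 57.6 = 6.12 W.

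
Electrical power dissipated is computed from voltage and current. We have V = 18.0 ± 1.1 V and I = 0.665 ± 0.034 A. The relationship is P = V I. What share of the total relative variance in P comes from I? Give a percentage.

41.2%

(δP/P)² = (1·δV/V)² + (1·δI/I)²
  V term: (1×0.0611)² = 0.00373
  I term: (1×0.0511)² = 0.00261
Total = 0.00635. Share from I = 0.00261/0.00635 = 0.412.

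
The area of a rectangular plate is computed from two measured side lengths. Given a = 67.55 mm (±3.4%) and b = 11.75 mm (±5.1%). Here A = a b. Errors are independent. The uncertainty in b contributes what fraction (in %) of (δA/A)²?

(δA/A)² = (1·δa/a)² + (1·δb/b)²
  a term: (1×0.0340)² = 0.00116
  b term: (1×0.0510)² = 0.00260
Total = 0.00376. Share from b = 0.00260/0.00376 = 0.692.

69.2%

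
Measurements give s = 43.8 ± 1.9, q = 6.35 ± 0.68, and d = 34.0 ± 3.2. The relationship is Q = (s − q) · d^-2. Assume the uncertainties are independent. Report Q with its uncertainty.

0.0324 ± 0.00634

Let u = s − q = 37.4. δu = √(δs² + δq²) = √(3.61 + 0.462) = 2.02, so δu/u = 0.0539.
Q is then a monomial in u, d:
δQ/Q = √((δu/u)² + (-2·δd/d)²) = √(0.00290 + 0.0354) = 0.196
Q = 0.0324, so δQ = 0.196 × 0.0324 = 0.00634.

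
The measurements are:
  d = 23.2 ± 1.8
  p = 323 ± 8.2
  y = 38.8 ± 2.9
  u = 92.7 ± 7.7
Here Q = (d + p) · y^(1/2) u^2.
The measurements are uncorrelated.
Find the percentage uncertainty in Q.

Let w = d + p = 346. δw = √(δd² + δp²) = √(3.24 + 67.2) = 8.40, so δw/w = 0.0242.
Q is then a monomial in w, y, u:
δQ/Q = √((δw/w)² + (½·δy/y)² + (2·δu/u)²) = √(0.000588 + 0.00140 + 0.0276) = 0.172

17.2%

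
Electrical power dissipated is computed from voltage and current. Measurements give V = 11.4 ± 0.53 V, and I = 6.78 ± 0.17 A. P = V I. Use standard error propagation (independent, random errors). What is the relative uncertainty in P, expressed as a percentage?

Each factor contributes (exponent × relative error)² to (δP/P)²:
  (1·δV/V)² = (1×0.0465)² = 0.00216;  (1·δI/I)² = (1×0.0251)² = 0.000629
δP/P = √(0.00279) = 0.0528

5.28%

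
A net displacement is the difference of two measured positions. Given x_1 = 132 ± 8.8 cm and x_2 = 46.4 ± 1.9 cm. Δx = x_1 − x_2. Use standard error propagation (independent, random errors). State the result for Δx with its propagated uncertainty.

85.6 ± 9.00 cm

Absolute uncertainties add in quadrature for a linear combination:
  (δx_1)² = 77.4;  (δx_2)² = 3.61
δΔx = √(81.1) = 9.00 cm
Δx = 85.6 cm.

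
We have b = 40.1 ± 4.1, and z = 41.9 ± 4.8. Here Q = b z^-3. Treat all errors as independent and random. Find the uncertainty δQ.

Q is a product of powers, so relative uncertainties combine in quadrature:
  (1·δb/b)² = (1×0.102)² = 0.0105;  (-3·δz/z)² = (-3×0.115)² = 0.118
δQ/Q = √(0.129) = 0.359
Q = 0.000545, so δQ = 0.359 × 0.000545 = 0.000195.

0.000195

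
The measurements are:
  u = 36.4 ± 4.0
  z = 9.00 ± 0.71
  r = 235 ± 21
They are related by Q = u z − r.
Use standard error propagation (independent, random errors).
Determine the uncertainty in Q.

49.0

Let p = u·z = 328. δp/p = √((1·δu/u)² + (1·δz/z)²) = √(0.0121 + 0.00622) = 0.135, so δp = 44.3.
Q = p − r: δQ = √(δp² + δr²) = √(1960 + 441) = 49.0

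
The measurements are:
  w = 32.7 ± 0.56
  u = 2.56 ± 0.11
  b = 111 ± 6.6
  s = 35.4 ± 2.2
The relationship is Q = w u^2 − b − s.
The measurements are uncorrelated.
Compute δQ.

Let p = w·u^2 = 214. δp/p = √((1·δw/w)² + (2·δu/u)²) = √(0.000293 + 0.00739) = 0.0876, so δp = 18.8.
Q = p − b − s: δQ = √(δp² + δb² + δs²) = √(353 + 43.6 + 4.84) = 20.0

20.0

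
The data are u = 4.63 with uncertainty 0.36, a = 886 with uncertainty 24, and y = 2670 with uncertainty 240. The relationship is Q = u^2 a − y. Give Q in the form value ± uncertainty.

16300 ± 3010

Let p = u^2·a = 19000. δp/p = √((2·δu/u)² + (1·δa/a)²) = √(0.0242 + 0.000734) = 0.158, so δp = 3000.
Q = p − y: δQ = √(δp² + δy²) = √(8.99e+06 + 57600) = 3010
Q = 16300.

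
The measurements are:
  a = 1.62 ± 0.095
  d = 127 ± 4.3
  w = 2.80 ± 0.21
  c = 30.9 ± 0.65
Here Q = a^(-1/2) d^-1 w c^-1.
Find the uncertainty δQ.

Each factor contributes (exponent × relative error)² to (δQ/Q)²:
  (−½·δa/a)² = (-0.5×0.0586)² = 0.000860;  (-1·δd/d)² = (-1×0.0339)² = 0.00115;  (1·δw/w)² = (1×0.0750)² = 0.00562;  (-1·δc/c)² = (-1×0.0210)² = 0.000442
δQ/Q = √(0.00807) = 0.0899
Q = 0.000561, so δQ = 0.0899 × 0.000561 = 5.04e-05.

5.04e-05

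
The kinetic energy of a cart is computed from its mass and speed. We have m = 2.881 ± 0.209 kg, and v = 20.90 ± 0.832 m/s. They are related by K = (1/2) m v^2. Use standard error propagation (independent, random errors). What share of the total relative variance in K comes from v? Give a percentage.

54.6%

(δK/K)² = (1·δm/m)² + (2·δv/v)²
  m term: (1×0.0725)² = 0.00526
  v term: (2×0.0398)² = 0.00634
Total = 0.0116. Share from v = 0.00634/0.0116 = 0.546.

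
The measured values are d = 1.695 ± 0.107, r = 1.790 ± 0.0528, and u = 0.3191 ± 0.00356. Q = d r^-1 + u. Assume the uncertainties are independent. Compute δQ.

Let p = d·r^-1 = 0.9469. δp/p = √((1·δd/d)² + (-1·δr/r)²) = √(0.00398 + 0.000870) = 0.0697, so δp = 0.0660.
Q = p + u: δQ = √(δp² + δu²) = √(0.00435 + 1.27e-05) = 0.0661

0.0661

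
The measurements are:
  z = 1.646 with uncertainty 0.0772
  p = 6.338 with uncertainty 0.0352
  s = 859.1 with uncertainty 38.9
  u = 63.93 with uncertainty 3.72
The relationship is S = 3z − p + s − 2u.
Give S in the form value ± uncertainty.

For a sum/difference, combine absolute errors in quadrature:
  (3·δz)² = 0.0536;  (δp)² = 0.00124;  (δs)² = 1510;  (2·δu)² = 55.4
δS = √(1570) = 39.6
S = 729.8.

729.8 ± 39.6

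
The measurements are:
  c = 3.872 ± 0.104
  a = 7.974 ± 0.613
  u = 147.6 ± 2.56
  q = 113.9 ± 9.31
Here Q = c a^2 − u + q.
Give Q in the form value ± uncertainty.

212.5 ± 39.6

Let p = c·a^2 = 246.2. δp/p = √((1·δc/c)² + (2·δa/a)²) = √(0.000721 + 0.0236) = 0.156, so δp = 38.4.
Q = p − u + q: δQ = √(δp² + δu² + δq²) = √(1480 + 6.55 + 86.7) = 39.6
Q = 212.5.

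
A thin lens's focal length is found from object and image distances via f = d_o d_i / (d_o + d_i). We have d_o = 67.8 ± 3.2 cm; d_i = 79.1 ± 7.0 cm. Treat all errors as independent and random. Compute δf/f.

∂f/∂d_o = (d_i/(d_o+d_i))² = 0.290;  ∂f/∂d_i = (d_o/(d_o+d_i))² = 0.213
δf = √((∂f/∂d_o · δd_o)² + (∂f/∂d_i · δd_i)²) = √(0.861 + 2.22) = 1.76 cm
f = 36.5 cm, so δf/f = 1.76/36.5 = 0.0481.

0.0481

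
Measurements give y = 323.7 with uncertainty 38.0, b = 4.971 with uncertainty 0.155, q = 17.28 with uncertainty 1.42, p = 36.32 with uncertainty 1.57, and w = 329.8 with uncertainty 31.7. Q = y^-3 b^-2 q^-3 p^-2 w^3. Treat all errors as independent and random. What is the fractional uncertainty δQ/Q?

0.529

Relative error in a monomial: (δQ/Q)² = Σ (nᵢ · δxᵢ/xᵢ)².
  (-3·δy/y)² = (-3×0.117)² = 0.124;  (-2·δb/b)² = (-2×0.0312)² = 0.00389;  (-3·δq/q)² = (-3×0.0822)² = 0.0608;  (-2·δp/p)² = (-2×0.0432)² = 0.00747;  (3·δw/w)² = (3×0.0961)² = 0.0831
δQ/Q = √(0.279) = 0.529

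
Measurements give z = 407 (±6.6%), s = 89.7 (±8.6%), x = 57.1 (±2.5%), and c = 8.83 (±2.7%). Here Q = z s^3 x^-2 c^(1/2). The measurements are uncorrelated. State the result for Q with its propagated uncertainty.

(2.68 ± 0.726) × 10^5

Since Q is a product/quotient, work with relative uncertainties:
  (1·δz/z)² = (1×0.0660)² = 0.00436;  (3·δs/s)² = (3×0.0860)² = 0.0666;  (-2·δx/x)² = (-2×0.0250)² = 0.00250;  (½·δc/c)² = (0.5×0.0270)² = 0.000182
δQ/Q = √(0.0736) = 0.271
Q = 2.68e+05, so δQ = 0.271 × 2.68e+05 = 72600.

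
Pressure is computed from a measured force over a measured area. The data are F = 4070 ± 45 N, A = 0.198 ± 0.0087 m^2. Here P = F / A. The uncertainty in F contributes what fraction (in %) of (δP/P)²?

(δP/P)² = (1·δF/F)² + (-1·δA/A)²
  F term: (1×0.0111)² = 0.000122
  A term: (-1×0.0439)² = 0.00193
Total = 0.00205. Share from F = 0.000122/0.00205 = 0.0595.

5.95%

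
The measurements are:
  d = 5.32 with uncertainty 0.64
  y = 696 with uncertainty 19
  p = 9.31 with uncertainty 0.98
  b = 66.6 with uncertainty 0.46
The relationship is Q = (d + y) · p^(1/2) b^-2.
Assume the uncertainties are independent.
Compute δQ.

0.0293

Let u = d + y = 701. δu = √(δd² + δy²) = √(0.410 + 361) = 19.0, so δu/u = 0.0271.
Q is then a monomial in u, p, b:
δQ/Q = √((δu/u)² + (½·δp/p)² + (-2·δb/b)²) = √(0.000735 + 0.00277 + 0.000191) = 0.0608
Q = 0.482, so δQ = 0.0608 × 0.482 = 0.0293.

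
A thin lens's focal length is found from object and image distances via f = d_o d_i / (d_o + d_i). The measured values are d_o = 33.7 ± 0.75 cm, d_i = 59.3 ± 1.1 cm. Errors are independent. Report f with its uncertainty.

21.5 ± 0.337 cm

∂f/∂d_o = (d_i/(d_o+d_i))² = 0.407;  ∂f/∂d_i = (d_o/(d_o+d_i))² = 0.131
δf = √((∂f/∂d_o · δd_o)² + (∂f/∂d_i · δd_i)²) = √(0.0930 + 0.0209) = 0.337 cm
f = 21.5 cm.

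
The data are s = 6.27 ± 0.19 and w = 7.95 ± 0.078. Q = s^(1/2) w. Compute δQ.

Products/powers → add relative errors in quadrature, weighted by exponent:
  (½·δs/s)² = (0.5×0.0303)² = 0.000230;  (1·δw/w)² = (1×0.00981)² = 9.63e-05
δQ/Q = √(0.000326) = 0.0181
Q = 19.9, so δQ = 0.0181 × 19.9 = 0.359.

0.359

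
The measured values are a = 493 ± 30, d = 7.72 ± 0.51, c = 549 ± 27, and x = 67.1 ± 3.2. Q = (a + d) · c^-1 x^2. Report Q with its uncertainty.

Let u = a + d = 501. δu = √(δa² + δd²) = √(900 + 0.260) = 30.0, so δu/u = 0.0599.
Q is then a monomial in u, c, x:
δQ/Q = √((δu/u)² + (-1·δc/c)² + (2·δx/x)²) = √(0.00359 + 0.00242 + 0.00910) = 0.123
Q = 4110, so δQ = 0.123 × 4110 = 505.

4110 ± 505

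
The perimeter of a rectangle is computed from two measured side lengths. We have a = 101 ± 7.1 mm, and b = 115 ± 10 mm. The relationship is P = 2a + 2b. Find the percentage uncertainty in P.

5.68%

Each term contributes (cᵢ δxᵢ)² to (δP)²:
  (2·δa)² = 202;  (2·δb)² = 400
δP = √(602) = 24.5 mm
P = 432 mm, so δP/P = 24.5/432 = 0.0568.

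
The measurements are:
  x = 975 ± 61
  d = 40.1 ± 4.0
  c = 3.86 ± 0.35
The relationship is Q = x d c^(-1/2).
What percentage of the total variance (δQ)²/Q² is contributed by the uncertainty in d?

62.5%

(δQ/Q)² = (1·δx/x)² + (1·δd/d)² + (−½·δc/c)²
  x term: (1×0.0626)² = 0.00391
  d term: (1×0.0998)² = 0.00995
  c term: (-0.5×0.0907)² = 0.00206
Total = 0.0159. Share from d = 0.00995/0.0159 = 0.625.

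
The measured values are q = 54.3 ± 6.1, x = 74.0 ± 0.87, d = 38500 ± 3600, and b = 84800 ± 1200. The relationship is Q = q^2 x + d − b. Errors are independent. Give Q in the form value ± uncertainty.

(1.72 ± 0.492) × 10^5

Let p = q^2·x = 2.18e+05. δp/p = √((2·δq/q)² + (1·δx/x)²) = √(0.0505 + 0.000138) = 0.225, so δp = 49100.
Q = p + d − b: δQ = √(δp² + δd² + δb²) = √(2.41e+09 + 1.3e+07 + 1.44e+06) = 49200
Q = 1.72e+05.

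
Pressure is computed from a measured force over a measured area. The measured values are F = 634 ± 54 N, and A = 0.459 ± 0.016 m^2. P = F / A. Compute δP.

Since P is a product/quotient, work with relative uncertainties:
  (1·δF/F)² = (1×0.0852)² = 0.00725;  (-1·δA/A)² = (-1×0.0349)² = 0.00122
δP/P = √(0.00847) = 0.0920
P = 1380 Pa, so δP = 0.0920 × 1380 = 127 Pa.

127 Pa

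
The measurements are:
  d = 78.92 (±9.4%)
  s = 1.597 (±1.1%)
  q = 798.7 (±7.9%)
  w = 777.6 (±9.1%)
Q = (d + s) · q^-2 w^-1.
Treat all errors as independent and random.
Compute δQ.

Let u = d + s = 80.52. δu = √(δd² + δs²) = √(55.0 + 0.000309) = 7.42, so δu/u = 0.0921.
Q is then a monomial in u, q, w:
δQ/Q = √((δu/u)² + (-2·δq/q)² + (-1·δw/w)²) = √(0.00849 + 0.0250 + 0.00828) = 0.204
Q = 1.623e-07, so δQ = 0.204 × 1.623e-07 = 3.32e-08.

3.32e-08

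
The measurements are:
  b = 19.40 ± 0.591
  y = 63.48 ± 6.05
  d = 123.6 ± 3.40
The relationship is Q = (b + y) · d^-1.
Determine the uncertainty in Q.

0.0525

Let u = b + y = 82.88. δu = √(δb² + δy²) = √(0.349 + 36.6) = 6.08, so δu/u = 0.0733.
Q is then a monomial in u, d:
δQ/Q = √((δu/u)² + (-1·δd/d)²) = √(0.00538 + 0.000757) = 0.0783
Q = 0.6706, so δQ = 0.0783 × 0.6706 = 0.0525.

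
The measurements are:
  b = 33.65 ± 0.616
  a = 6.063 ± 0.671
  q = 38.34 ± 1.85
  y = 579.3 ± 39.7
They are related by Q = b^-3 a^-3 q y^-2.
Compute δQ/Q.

Each factor contributes (exponent × relative error)² to (δQ/Q)²:
  (-3·δb/b)² = (-3×0.0183)² = 0.00302;  (-3·δa/a)² = (-3×0.111)² = 0.110;  (1·δq/q)² = (1×0.0483)² = 0.00233;  (-2·δy/y)² = (-2×0.0685)² = 0.0188
δQ/Q = √(0.134) = 0.367

0.367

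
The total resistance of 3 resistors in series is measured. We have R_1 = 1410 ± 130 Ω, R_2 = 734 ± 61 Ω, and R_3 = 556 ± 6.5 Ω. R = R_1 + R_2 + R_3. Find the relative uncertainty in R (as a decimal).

0.0532

For a sum/difference, combine absolute errors in quadrature:
  (δR_1)² = 16900;  (δR_2)² = 3720;  (δR_3)² = 42.2
δR = √(20700) = 144 Ω
R = 2700 Ω, so δR/R = 144/2700 = 0.0532.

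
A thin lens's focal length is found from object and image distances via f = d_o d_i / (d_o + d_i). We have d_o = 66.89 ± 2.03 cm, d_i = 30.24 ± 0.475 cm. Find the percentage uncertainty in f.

∂f/∂d_o = (d_i/(d_o+d_i))² = 0.0969;  ∂f/∂d_i = (d_o/(d_o+d_i))² = 0.474
δf = √((∂f/∂d_o · δd_o)² + (∂f/∂d_i · δd_i)²) = √(0.0387 + 0.0507) = 0.299 cm
f = 20.83 cm, so δf/f = 0.299/20.83 = 0.0144.

1.44%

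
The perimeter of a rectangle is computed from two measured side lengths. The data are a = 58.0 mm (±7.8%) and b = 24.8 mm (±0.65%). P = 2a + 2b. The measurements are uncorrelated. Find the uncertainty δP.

Sums and differences: (δP)² = Σ (cᵢ δxᵢ)².
  (2·δa)² = 81.9;  (2·δb)² = 0.104
δP = √(82.0) = 9.05 mm

9.05 mm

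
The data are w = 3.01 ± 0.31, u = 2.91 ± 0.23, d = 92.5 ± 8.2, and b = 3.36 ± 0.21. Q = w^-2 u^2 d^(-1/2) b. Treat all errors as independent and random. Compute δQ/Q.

0.271

Each factor contributes (exponent × relative error)² to (δQ/Q)²:
  (-2·δw/w)² = (-2×0.103)² = 0.0424;  (2·δu/u)² = (2×0.0790)² = 0.0250;  (−½·δd/d)² = (-0.5×0.0886)² = 0.00196;  (1·δb/b)² = (1×0.0625)² = 0.00391
δQ/Q = √(0.0733) = 0.271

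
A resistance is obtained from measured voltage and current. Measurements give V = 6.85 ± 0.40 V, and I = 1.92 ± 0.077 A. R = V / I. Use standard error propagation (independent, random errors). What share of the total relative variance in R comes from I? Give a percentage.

(δR/R)² = (1·δV/V)² + (-1·δI/I)²
  V term: (1×0.0584)² = 0.00341
  I term: (-1×0.0401)² = 0.00161
Total = 0.00502. Share from I = 0.00161/0.00502 = 0.321.

32.1%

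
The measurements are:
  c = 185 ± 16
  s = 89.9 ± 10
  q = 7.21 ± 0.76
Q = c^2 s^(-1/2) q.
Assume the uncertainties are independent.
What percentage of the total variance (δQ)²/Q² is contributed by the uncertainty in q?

25.2%

(δQ/Q)² = (2·δc/c)² + (−½·δs/s)² + (1·δq/q)²
  c term: (2×0.0865)² = 0.0299
  s term: (-0.5×0.111)² = 0.00309
  q term: (1×0.105)² = 0.0111
Total = 0.0441. Share from q = 0.0111/0.0441 = 0.252.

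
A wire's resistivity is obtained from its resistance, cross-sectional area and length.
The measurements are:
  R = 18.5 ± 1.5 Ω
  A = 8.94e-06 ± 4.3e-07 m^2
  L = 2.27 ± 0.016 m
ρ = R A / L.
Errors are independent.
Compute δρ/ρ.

0.0945

ρ is a product of powers, so relative uncertainties combine in quadrature:
  (1·δR/R)² = (1×0.0811)² = 0.00657;  (1·δA/A)² = (1×0.0481)² = 0.00231;  (-1·δL/L)² = (-1×0.00705)² = 4.97e-05
δρ/ρ = √(0.00894) = 0.0945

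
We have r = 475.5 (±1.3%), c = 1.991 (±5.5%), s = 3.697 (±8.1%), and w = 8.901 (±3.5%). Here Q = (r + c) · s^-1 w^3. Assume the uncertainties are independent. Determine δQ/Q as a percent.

13.3%

Let u = r + c = 477.5. δu = √(δr² + δc²) = √(38.2 + 0.0120) = 6.18, so δu/u = 0.0129.
Q is then a monomial in u, s, w:
δQ/Q = √((δu/u)² + (-1·δs/s)² + (3·δw/w)²) = √(0.000168 + 0.00656 + 0.0110) = 0.133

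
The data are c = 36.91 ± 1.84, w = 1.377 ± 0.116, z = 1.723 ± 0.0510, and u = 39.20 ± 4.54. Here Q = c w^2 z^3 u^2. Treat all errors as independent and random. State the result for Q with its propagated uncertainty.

(5.501 ± 1.67) × 10^5

Products/powers → add relative errors in quadrature, weighted by exponent:
  (1·δc/c)² = (1×0.0499)² = 0.00249;  (2·δw/w)² = (2×0.0842)² = 0.0284;  (3·δz/z)² = (3×0.0296)² = 0.00789;  (2·δu/u)² = (2×0.116)² = 0.0537
δQ/Q = √(0.0924) = 0.304
Q = 550100, so δQ = 0.304 × 550100 = 1.67e+05.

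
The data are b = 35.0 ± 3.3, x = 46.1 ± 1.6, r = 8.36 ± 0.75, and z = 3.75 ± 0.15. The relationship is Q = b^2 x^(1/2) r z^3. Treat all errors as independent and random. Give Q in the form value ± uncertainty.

(3.67 ± 0.885) × 10^6

Each factor contributes (exponent × relative error)² to (δQ/Q)²:
  (2·δb/b)² = (2×0.0943)² = 0.0356;  (½·δx/x)² = (0.5×0.0347)² = 0.000301;  (1·δr/r)² = (1×0.0897)² = 0.00805;  (3·δz/z)² = (3×0.0400)² = 0.0144
δQ/Q = √(0.0583) = 0.241
Q = 3.67e+06, so δQ = 0.241 × 3.67e+06 = 8.85e+05.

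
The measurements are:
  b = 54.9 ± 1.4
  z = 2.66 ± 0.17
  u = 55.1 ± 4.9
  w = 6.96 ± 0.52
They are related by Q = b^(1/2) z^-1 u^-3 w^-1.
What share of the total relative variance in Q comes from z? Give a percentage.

(δQ/Q)² = (½·δb/b)² + (-1·δz/z)² + (-3·δu/u)² + (-1·δw/w)²
  b term: (0.5×0.0255)² = 0.000163
  z term: (-1×0.0639)² = 0.00408
  u term: (-3×0.0889)² = 0.0712
  w term: (-1×0.0747)² = 0.00558
Total = 0.0810. Share from z = 0.00408/0.0810 = 0.0504.

5.04%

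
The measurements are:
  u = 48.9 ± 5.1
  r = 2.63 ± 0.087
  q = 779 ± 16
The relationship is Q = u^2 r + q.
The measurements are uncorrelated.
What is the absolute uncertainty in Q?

Let p = u^2·r = 6290. δp/p = √((2·δu/u)² + (1·δr/r)²) = √(0.0435 + 0.00109) = 0.211, so δp = 1330.
Q = p + q: δQ = √(δp² + δq²) = √(1.76e+06 + 256) = 1330

1330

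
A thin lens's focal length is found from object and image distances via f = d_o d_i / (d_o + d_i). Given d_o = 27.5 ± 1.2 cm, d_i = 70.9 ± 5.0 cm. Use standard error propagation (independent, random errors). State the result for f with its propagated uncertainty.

∂f/∂d_o = (d_i/(d_o+d_i))² = 0.519;  ∂f/∂d_i = (d_o/(d_o+d_i))² = 0.0781
δf = √((∂f/∂d_o · δd_o)² + (∂f/∂d_i · δd_i)²) = √(0.388 + 0.153) = 0.735 cm
f = 19.8 cm.

19.8 ± 0.735 cm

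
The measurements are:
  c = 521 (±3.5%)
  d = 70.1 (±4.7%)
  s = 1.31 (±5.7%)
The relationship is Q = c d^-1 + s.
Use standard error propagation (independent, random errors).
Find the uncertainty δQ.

0.442

Let p = c·d^-1 = 7.43. δp/p = √((1·δc/c)² + (-1·δd/d)²) = √(0.00123 + 0.00221) = 0.0586, so δp = 0.436.
Q = p + s: δQ = √(δp² + δs²) = √(0.190 + 0.00558) = 0.442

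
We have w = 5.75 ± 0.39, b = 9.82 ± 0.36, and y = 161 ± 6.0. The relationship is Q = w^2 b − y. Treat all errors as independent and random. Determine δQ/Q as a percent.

Let p = w^2·b = 325. δp/p = √((2·δw/w)² + (1·δb/b)²) = √(0.0184 + 0.00134) = 0.141, so δp = 45.6.
Q = p − y: δQ = √(δp² + δy²) = √(2080 + 36.0) = 46.0
Q = 164, so δQ/Q = 46.0/164 = 0.281.

28.1%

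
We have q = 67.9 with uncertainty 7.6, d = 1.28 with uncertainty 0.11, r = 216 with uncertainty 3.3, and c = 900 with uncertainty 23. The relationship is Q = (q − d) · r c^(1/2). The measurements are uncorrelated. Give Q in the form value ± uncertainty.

(4.32 ± 0.500) × 10^5

Let u = q − d = 66.6. δu = √(δq² + δd²) = √(57.8 + 0.0121) = 7.60, so δu/u = 0.114.
Q is then a monomial in u, r, c:
δQ/Q = √((δu/u)² + (1·δr/r)² + (½·δc/c)²) = √(0.0130 + 0.000233 + 0.000163) = 0.116
Q = 4.32e+05, so δQ = 0.116 × 4.32e+05 = 50000.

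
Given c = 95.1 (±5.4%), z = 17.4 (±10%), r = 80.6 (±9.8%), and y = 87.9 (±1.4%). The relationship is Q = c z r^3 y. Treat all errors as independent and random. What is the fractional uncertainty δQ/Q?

Q is a product of powers, so relative uncertainties combine in quadrature:
  (1·δc/c)² = (1×0.0540)² = 0.00292;  (1·δz/z)² = (1×0.100)² = 0.0100;  (3·δr/r)² = (3×0.0980)² = 0.0864;  (1·δy/y)² = (1×0.0140)² = 0.000196
δQ/Q = √(0.0995) = 0.316

0.316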